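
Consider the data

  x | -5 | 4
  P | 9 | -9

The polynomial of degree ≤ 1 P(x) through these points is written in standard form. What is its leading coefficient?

The leading coefficient equals the top divided difference P[-5,4].
P[-5,4] = (-9 - 9) / (4 - (-5)) = -2

-2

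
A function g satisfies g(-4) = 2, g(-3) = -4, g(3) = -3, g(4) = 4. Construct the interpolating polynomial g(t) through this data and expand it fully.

g(t) = (1/84)t^3 + (13/14)t^2 + (5/84)t - 83/7

Newton's divided differences:
g[-4,-3] = (-4 - 2) / (-3 - (-4)) = -6
g[-3,3] = (-3 - (-4)) / (3 - (-3)) = 1/6
g[3,4] = (4 - (-3)) / (4 - 3) = 7
g[-4,-3,3] = (1/6 - (-6)) / (3 - (-4)) = 37/42
g[-3,3,4] = (7 - 1/6) / (4 - (-3)) = 41/42
g[-4,-3,3,4] = (41/42 - 37/42) / (4 - (-4)) = 1/84
g(t) = 2 + (-6)·(t + 4) + (37/42)·(t + 4)(t + 3) + (1/84)·(t + 4)(t + 3)(t - 3)
Expanding: g(t) = (1/84)t^3 + (13/14)t^2 + (5/84)t - 83/7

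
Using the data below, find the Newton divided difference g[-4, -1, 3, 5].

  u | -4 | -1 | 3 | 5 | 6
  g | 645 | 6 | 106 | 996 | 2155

4

g[-4,-1] = (6 - 645) / (-1 - (-4)) = -213
g[-1,3] = (106 - 6) / (3 - (-1)) = 25
g[3,5] = (996 - 106) / (5 - 3) = 445
g[-4,-1,3] = (25 - (-213)) / (3 - (-4)) = 34
g[-1,3,5] = (445 - 25) / (5 - (-1)) = 70
g[-4,-1,3,5] = (70 - 34) / (5 - (-4)) = 4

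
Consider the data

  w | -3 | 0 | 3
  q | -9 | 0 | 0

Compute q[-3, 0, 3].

q[-3,0] = (0 - (-9)) / (0 - (-3)) = 3
q[0,3] = (0 - 0) / (3 - 0) = 0
q[-3,0,3] = (0 - 3) / (3 - (-3)) = -1/2

-1/2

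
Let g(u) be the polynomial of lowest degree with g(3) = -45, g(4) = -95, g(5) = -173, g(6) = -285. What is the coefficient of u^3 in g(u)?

The leading coefficient equals the top divided difference g[3,4,5,6].
g[3,4] = (-95 - (-45)) / (4 - 3) = -50
g[4,5] = (-173 - (-95)) / (5 - 4) = -78
g[5,6] = (-285 - (-173)) / (6 - 5) = -112
g[3,4,5] = (-78 - (-50)) / (5 - 3) = -14
g[4,5,6] = (-112 - (-78)) / (6 - 4) = -17
g[3,4,5,6] = (-17 - (-14)) / (6 - 3) = -1

-1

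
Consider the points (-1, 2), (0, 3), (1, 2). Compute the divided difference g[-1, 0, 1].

-1

g[-1,0] = (3 - 2) / (0 - (-1)) = 1
g[0,1] = (2 - 3) / (1 - 0) = -1
g[-1,0,1] = (-1 - 1) / (1 - (-1)) = -1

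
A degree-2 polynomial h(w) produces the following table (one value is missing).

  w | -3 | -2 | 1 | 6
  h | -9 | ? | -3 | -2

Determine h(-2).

-106/15

The 3 known values determine h uniquely (degree ≤ 2).
Evaluate each Lagrange basis at w = -2:
L_0(-2) = (-3)·(-8)/[(-4)·(-9)] = 2/3
L_1(-2) = (1)·(-8)/[(4)·(-5)] = 2/5
L_2(-2) = (1)·(-3)/[(9)·(5)] = -1/15
Sum: (-9)·(2/3) + (-3)·(2/5) + (-2)·(-1/15) = -106/15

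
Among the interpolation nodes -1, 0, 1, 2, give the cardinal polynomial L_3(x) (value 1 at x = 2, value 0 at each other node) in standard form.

L_3(x) = (1/6)x^3 - (1/6)x

L_3(x) = (x + 1)x(x - 1) / [(3)·(2)·(1)]
       = (x^3 - x) / (6)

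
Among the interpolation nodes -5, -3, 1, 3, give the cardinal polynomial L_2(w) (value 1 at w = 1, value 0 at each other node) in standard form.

L_2(w) = (w + 5)(w + 3)(w - 3) / [(6)·(4)·(-2)]
       = (w^3 + 5w^2 - 9w - 45) / (-48)

L_2(w) = -(1/48)w^3 - (5/48)w^2 + (3/16)w + 15/16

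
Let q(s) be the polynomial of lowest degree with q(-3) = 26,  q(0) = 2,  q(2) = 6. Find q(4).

Evaluate each Lagrange basis at s = 4:
L_0(4) = (4)·(2)/[(-3)·(-5)] = 8/15
L_1(4) = (7)·(2)/[(3)·(-2)] = -7/3
L_2(4) = (7)·(4)/[(5)·(2)] = 14/5
Sum: 26·(8/15) + 2·(-7/3) + 6·(14/5) = 26

26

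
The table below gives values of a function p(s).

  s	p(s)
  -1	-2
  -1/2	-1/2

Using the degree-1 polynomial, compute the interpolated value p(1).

4

Evaluate each Lagrange basis at s = 1:
L_0(1) = (3/2)/[(-1/2)] = -3
L_1(1) = (2)/[(1/2)] = 4
Sum: (-2)·(-3) + (-1/2)·(4) = 4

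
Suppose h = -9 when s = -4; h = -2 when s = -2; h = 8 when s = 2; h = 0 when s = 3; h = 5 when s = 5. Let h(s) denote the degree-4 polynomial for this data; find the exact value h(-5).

L_0(-5) = (-3)·(-7)·(-8)·(-10)/[(-2)·(-6)·(-7)·(-9)] = 20/9
L_1(-5) = (-1)·(-7)·(-8)·(-10)/[(2)·(-4)·(-5)·(-7)] = -2
L_2(-5) = (-1)·(-3)·(-8)·(-10)/[(6)·(4)·(-1)·(-3)] = 10/3
L_3(-5) = (-1)·(-3)·(-7)·(-10)/[(7)·(5)·(1)·(-2)] = -3
L_4(-5) = (-1)·(-3)·(-7)·(-8)/[(9)·(7)·(3)·(2)] = 4/9
Sum: (-9)·(20/9) + (-2)·(-2) + 8·(10/3) + 0 + 5·(4/9) = 116/9

116/9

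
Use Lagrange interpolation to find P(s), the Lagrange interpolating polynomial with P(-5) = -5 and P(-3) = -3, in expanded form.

P(s) = s

L_0(s) = (s + 3) / [-2] = -(1/2)s - 3/2
L_1(s) = (s + 5) / [2] = (1/2)s + 5/2
P(s) = (-5)·L_0 + (-3)·L_1
  (-5)·L_0(s) = (5/2)s + 15/2
  (-3)·L_1(s) = -(3/2)s - 15/2
Adding term by term: s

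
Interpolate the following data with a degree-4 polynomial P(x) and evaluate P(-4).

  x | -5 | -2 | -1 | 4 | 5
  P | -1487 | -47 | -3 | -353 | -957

-633

Using Newton's divided-difference form:
P[-5,-2] = (-47 - (-1487)) / (-2 - (-5)) = 480
P[-2,-1] = (-3 - (-47)) / (-1 - (-2)) = 44
P[-1,4] = (-353 - (-3)) / (4 - (-1)) = -70
P[4,5] = (-957 - (-353)) / (5 - 4) = -604
P[-5,-2,-1] = (44 - 480) / (-1 - (-5)) = -109
P[-2,-1,4] = (-70 - 44) / (4 - (-2)) = -19
P[-1,4,5] = (-604 - (-70)) / (5 - (-1)) = -89
P[-5,-2,-1,4] = (-19 - (-109)) / (4 - (-5)) = 10
P[-2,-1,4,5] = (-89 - (-19)) / (5 - (-2)) = -10
P[-5,-2,-1,4,5] = (-10 - 10) / (5 - (-5)) = -2
P(-4) = -1487 + 480·(1) + (-109)·(1)·(-2) + 10·(1)·(-2)·(-3) + (-2)·(1)·(-2)·(-3)·(-8) = -633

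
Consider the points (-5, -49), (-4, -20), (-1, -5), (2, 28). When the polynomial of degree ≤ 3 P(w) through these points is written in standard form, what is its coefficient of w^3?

The leading coefficient equals the top divided difference P[-5,-4,-1,2].
P[-5,-4] = (-20 - (-49)) / (-4 - (-5)) = 29
P[-4,-1] = (-5 - (-20)) / (-1 - (-4)) = 5
P[-1,2] = (28 - (-5)) / (2 - (-1)) = 11
P[-5,-4,-1] = (5 - 29) / (-1 - (-5)) = -6
P[-4,-1,2] = (11 - 5) / (2 - (-4)) = 1
P[-5,-4,-1,2] = (1 - (-6)) / (2 - (-5)) = 1

1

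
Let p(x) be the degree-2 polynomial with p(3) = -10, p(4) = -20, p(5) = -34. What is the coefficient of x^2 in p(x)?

-2

The leading coefficient equals the top divided difference p[3,4,5].
p[3,4] = (-20 - (-10)) / (4 - 3) = -10
p[4,5] = (-34 - (-20)) / (5 - 4) = -14
p[3,4,5] = (-14 - (-10)) / (5 - 3) = -2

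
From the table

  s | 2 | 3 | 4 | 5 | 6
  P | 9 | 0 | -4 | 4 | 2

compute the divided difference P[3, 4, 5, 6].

P[3,4] = (-4 - 0) / (4 - 3) = -4
P[4,5] = (4 - (-4)) / (5 - 4) = 8
P[5,6] = (2 - 4) / (6 - 5) = -2
P[3,4,5] = (8 - (-4)) / (5 - 3) = 6
P[4,5,6] = (-2 - 8) / (6 - 4) = -5
P[3,4,5,6] = (-5 - 6) / (6 - 3) = -11/3

-11/3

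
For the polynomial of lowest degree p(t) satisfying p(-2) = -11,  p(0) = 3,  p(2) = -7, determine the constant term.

L_0(t) = t(t - 2) / [8] = (1/8)t^2 - (1/4)t
L_1(t) = (t + 2)(t - 2) / [-4] = -(1/4)t^2 + 1
L_2(t) = (t + 2)t / [8] = (1/8)t^2 + (1/4)t
p(t) = (-11)·L_0 + 3·L_1 + (-7)·L_2
Only the constant term is needed; take it from each L_i and combine:
(-11)·(0) + 3·(1) + (-7)·(0) = 3

3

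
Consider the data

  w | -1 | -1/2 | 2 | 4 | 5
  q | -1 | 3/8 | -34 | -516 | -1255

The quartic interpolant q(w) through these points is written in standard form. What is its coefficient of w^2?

0

L_0(w) = (w + 1/2)(w - 2)(w - 4)(w - 5) / [45] = (1/45)w^4 - (7/30)w^3 + (13/18)w^2 - (7/15)w - 4/9
L_1(w) = (w + 1)(w - 2)(w - 4)(w - 5) / [-495/16] = -(16/495)w^4 + (32/99)w^3 - (48/55)w^2 + (32/495)w + 128/99
L_2(w) = (w + 1)(w + 1/2)(w - 4)(w - 5) / [45] = (1/45)w^4 - (1/6)w^3 + (7/45)w^2 + (17/30)w + 2/9
L_3(w) = (w + 1)(w + 1/2)(w - 2)(w - 5) / [-45] = -(1/45)w^4 + (11/90)w^3 - (23/90)w - 1/9
L_4(w) = (w + 1)(w + 1/2)(w - 2)(w - 4) / [99] = (1/99)w^4 - (1/22)w^3 - (1/198)w^2 + (1/11)w + 4/99
q(w) = (-1)·L_0 + (3/8)·L_1 + (-34)·L_2 + (-516)·L_3 + (-1255)·L_4
Only the coefficient of w^2 is needed; take it from each L_i and combine:
(-1)·(13/18) + (3/8)·(-48/55) + (-34)·(7/45) + (-516)·(0) + (-1255)·(-1/198) = 0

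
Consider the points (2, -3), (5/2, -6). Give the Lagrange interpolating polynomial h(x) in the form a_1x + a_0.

h(x) = -6x + 9

Build the Lagrange basis polynomials:
L_0(x) = (x - 5/2) / [-1/2] = -2x + 5
L_1(x) = (x - 2) / [1/2] = 2x - 4
h(x) = (-3)·L_0 + (-6)·L_1
  (-3)·L_0(x) = 6x - 15
  (-6)·L_1(x) = -12x + 24
Adding term by term: -6x + 9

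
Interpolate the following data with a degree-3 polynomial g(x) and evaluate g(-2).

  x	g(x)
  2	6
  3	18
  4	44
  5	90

-22

Evaluate each Lagrange basis at x = -2:
L_0(-2) = (-5)·(-6)·(-7)/[(-1)·(-2)·(-3)] = 35
L_1(-2) = (-4)·(-6)·(-7)/[(1)·(-1)·(-2)] = -84
L_2(-2) = (-4)·(-5)·(-7)/[(2)·(1)·(-1)] = 70
L_3(-2) = (-4)·(-5)·(-6)/[(3)·(2)·(1)] = -20
Sum: 6·(35) + 18·(-84) + 44·(70) + 90·(-20) = -22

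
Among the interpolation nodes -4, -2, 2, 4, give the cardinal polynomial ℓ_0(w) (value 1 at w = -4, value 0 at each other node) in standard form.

ℓ_0(w) = -(1/96)w^3 + (1/24)w^2 + (1/24)w - 1/6

ℓ_0(w) = (w + 2)(w - 2)(w - 4) / [(-2)·(-6)·(-8)]
       = (w^3 - 4w^2 - 4w + 16) / (-96)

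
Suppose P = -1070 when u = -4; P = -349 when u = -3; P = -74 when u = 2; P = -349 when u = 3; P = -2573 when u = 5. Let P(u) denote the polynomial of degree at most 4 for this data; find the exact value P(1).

Using Newton's divided-difference form:
P[-4,-3] = (-349 - (-1070)) / (-3 - (-4)) = 721
P[-3,2] = (-74 - (-349)) / (2 - (-3)) = 55
P[2,3] = (-349 - (-74)) / (3 - 2) = -275
P[3,5] = (-2573 - (-349)) / (5 - 3) = -1112
P[-4,-3,2] = (55 - 721) / (2 - (-4)) = -111
P[-3,2,3] = (-275 - 55) / (3 - (-3)) = -55
P[2,3,5] = (-1112 - (-275)) / (5 - 2) = -279
P[-4,-3,2,3] = (-55 - (-111)) / (3 - (-4)) = 8
P[-3,2,3,5] = (-279 - (-55)) / (5 - (-3)) = -28
P[-4,-3,2,3,5] = (-28 - 8) / (5 - (-4)) = -4
P(1) = -1070 + 721·(5) + (-111)·(5)·(4) + 8·(5)·(4)·(-1) + (-4)·(5)·(4)·(-1)·(-2) = -5

-5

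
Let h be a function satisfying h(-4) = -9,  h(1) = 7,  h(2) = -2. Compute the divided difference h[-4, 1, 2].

h[-4,1] = (7 - (-9)) / (1 - (-4)) = 16/5
h[1,2] = (-2 - 7) / (2 - 1) = -9
h[-4,1,2] = (-9 - 16/5) / (2 - (-4)) = -61/30

-61/30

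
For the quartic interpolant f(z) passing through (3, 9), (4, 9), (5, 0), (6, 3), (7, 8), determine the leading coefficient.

-31/24

L_0(z) = (z - 4)(z - 5)(z - 6)(z - 7) / [24] = (1/24)z^4 - (11/12)z^3 + (179/24)z^2 - (319/12)z + 35
L_1(z) = (z - 3)(z - 5)(z - 6)(z - 7) / [-6] = -(1/6)z^4 + (7/2)z^3 - (161/6)z^2 + (177/2)z - 105
L_2(z) = (z - 3)(z - 4)(z - 6)(z - 7) / [4] = (1/4)z^4 - 5z^3 + (145/4)z^2 - (225/2)z + 126
L_3(z) = (z - 3)(z - 4)(z - 5)(z - 7) / [-6] = -(1/6)z^4 + (19/6)z^3 - (131/6)z^2 + (389/6)z - 70
L_4(z) = (z - 3)(z - 4)(z - 5)(z - 6) / [24] = (1/24)z^4 - (3/4)z^3 + (119/24)z^2 - (57/4)z + 15
f(z) = 9·L_0 + 9·L_1 + 0·L_2 + 3·L_3 + 8·L_4
Only the coefficient of z^4 is needed; take it from each L_i and combine:
9·(1/24) + 9·(-1/6) + 0·(1/4) + 3·(-1/6) + 8·(1/24) = -31/24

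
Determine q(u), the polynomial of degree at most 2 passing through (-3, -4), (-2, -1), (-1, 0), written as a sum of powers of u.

L_0(u) = (u + 2)(u + 1) / [2] = (1/2)u^2 + (3/2)u + 1
L_1(u) = (u + 3)(u + 1) / [-1] = -u^2 - 4u - 3
L_2(u) = (u + 3)(u + 2) / [2] = (1/2)u^2 + (5/2)u + 3
q(u) = (-4)·L_0 + (-1)·L_1 + 0·L_2
  (-4)·L_0(u) = -2u^2 - 6u - 4
  (-1)·L_1(u) = u^2 + 4u + 3
  0·L_2(u) = 0
Adding term by term: -u^2 - 2u - 1

q(u) = -u^2 - 2u - 1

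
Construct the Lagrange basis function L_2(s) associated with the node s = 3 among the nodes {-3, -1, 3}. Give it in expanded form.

L_2(s) = (s + 3)(s + 1) / [(6)·(4)]
       = (s^2 + 4s + 3) / (24)

L_2(s) = (1/24)s^2 + (1/6)s + 1/8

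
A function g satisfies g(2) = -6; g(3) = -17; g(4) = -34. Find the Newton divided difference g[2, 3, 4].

-3

g[2,3] = (-17 - (-6)) / (3 - 2) = -11
g[3,4] = (-34 - (-17)) / (4 - 3) = -17
g[2,3,4] = (-17 - (-11)) / (4 - 2) = -3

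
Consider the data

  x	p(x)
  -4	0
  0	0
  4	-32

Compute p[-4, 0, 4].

p[-4,0] = (0 - 0) / (0 - (-4)) = 0
p[0,4] = (-32 - 0) / (4 - 0) = -8
p[-4,0,4] = (-8 - 0) / (4 - (-4)) = -1

-1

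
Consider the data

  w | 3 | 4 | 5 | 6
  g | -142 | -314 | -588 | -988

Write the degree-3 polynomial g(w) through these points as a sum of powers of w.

Newton's divided differences:
g[3,4] = (-314 - (-142)) / (4 - 3) = -172
g[4,5] = (-588 - (-314)) / (5 - 4) = -274
g[5,6] = (-988 - (-588)) / (6 - 5) = -400
g[3,4,5] = (-274 - (-172)) / (5 - 3) = -51
g[4,5,6] = (-400 - (-274)) / (6 - 4) = -63
g[3,4,5,6] = (-63 - (-51)) / (6 - 3) = -4
g(w) = -142 + (-172)·(w - 3) + (-51)·(w - 3)(w - 4) + (-4)·(w - 3)(w - 4)(w - 5)
Expanding: g(w) = -4w^3 - 3w^2 - 3w + 2

g(w) = -4w^3 - 3w^2 - 3w + 2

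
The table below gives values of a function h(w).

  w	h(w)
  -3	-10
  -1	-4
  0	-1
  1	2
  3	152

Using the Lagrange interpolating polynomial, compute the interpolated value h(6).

Evaluate each Lagrange basis at w = 6:
L_0(6) = (7)·(6)·(5)·(3)/[(-2)·(-3)·(-4)·(-6)] = 35/8
L_1(6) = (9)·(6)·(5)·(3)/[(2)·(-1)·(-2)·(-4)] = -405/8
L_2(6) = (9)·(7)·(5)·(3)/[(3)·(1)·(-1)·(-3)] = 105
L_3(6) = (9)·(7)·(6)·(3)/[(4)·(2)·(1)·(-2)] = -567/8
L_4(6) = (9)·(7)·(6)·(5)/[(6)·(4)·(3)·(2)] = 105/8
Sum: (-10)·(35/8) + (-4)·(-405/8) + (-1)·(105) + 2·(-567/8) + 152·(105/8) = 1907

1907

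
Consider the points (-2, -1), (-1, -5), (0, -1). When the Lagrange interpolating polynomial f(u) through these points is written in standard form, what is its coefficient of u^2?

4

The leading coefficient equals the top divided difference f[-2,-1,0].
f[-2,-1] = (-5 - (-1)) / (-1 - (-2)) = -4
f[-1,0] = (-1 - (-5)) / (0 - (-1)) = 4
f[-2,-1,0] = (4 - (-4)) / (0 - (-2)) = 4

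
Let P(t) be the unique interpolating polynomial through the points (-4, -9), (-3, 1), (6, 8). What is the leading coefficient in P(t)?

-83/90

L_0(t) = (t + 3)(t - 6) / [10] = (1/10)t^2 - (3/10)t - 9/5
L_1(t) = (t + 4)(t - 6) / [-9] = -(1/9)t^2 + (2/9)t + 8/3
L_2(t) = (t + 4)(t + 3) / [90] = (1/90)t^2 + (7/90)t + 2/15
P(t) = (-9)·L_0 + 1·L_1 + 8·L_2
Only the coefficient of t^2 is needed; take it from each L_i and combine:
(-9)·(1/10) + 1·(-1/9) + 8·(1/90) = -83/90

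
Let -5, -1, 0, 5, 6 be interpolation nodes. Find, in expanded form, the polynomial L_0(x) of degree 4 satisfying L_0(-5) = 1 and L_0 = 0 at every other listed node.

L_0(x) = (1/2200)x^4 - (1/220)x^3 + (19/2200)x^2 + (3/220)x

L_0(x) = (x + 1)x(x - 5)(x - 6) / [(-4)·(-5)·(-10)·(-11)]
       = (x^4 - 10x^3 + 19x^2 + 30x) / (2200)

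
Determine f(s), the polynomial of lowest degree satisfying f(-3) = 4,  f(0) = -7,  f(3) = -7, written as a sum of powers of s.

L_0(s) = s(s - 3) / [18] = (1/18)s^2 - (1/6)s
L_1(s) = (s + 3)(s - 3) / [-9] = -(1/9)s^2 + 1
L_2(s) = (s + 3)s / [18] = (1/18)s^2 + (1/6)s
f(s) = 4·L_0 + (-7)·L_1 + (-7)·L_2
  4·L_0(s) = (2/9)s^2 - (2/3)s
  (-7)·L_1(s) = (7/9)s^2 - 7
  (-7)·L_2(s) = -(7/18)s^2 - (7/6)s
Adding term by term: (11/18)s^2 - (11/6)s - 7

f(s) = (11/18)s^2 - (11/6)s - 7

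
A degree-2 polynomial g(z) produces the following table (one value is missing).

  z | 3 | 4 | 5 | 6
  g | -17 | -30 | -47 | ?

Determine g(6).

-68

The 3 known values determine g uniquely (degree ≤ 2).
Evaluate each Lagrange basis at z = 6:
L_0(6) = (2)·(1)/[(-1)·(-2)] = 1
L_1(6) = (3)·(1)/[(1)·(-1)] = -3
L_2(6) = (3)·(2)/[(2)·(1)] = 3
Sum: (-17)·(1) + (-30)·(-3) + (-47)·(3) = -68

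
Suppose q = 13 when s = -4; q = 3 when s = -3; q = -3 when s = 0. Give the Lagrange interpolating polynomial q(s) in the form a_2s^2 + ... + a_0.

q(s) = 2s^2 + 4s - 3

Build the Lagrange basis polynomials:
L_0(s) = (s + 3)s / [4] = (1/4)s^2 + (3/4)s
L_1(s) = (s + 4)s / [-3] = -(1/3)s^2 - (4/3)s
L_2(s) = (s + 4)(s + 3) / [12] = (1/12)s^2 + (7/12)s + 1
q(s) = 13·L_0 + 3·L_1 + (-3)·L_2
  13·L_0(s) = (13/4)s^2 + (39/4)s
  3·L_1(s) = -s^2 - 4s
  (-3)·L_2(s) = -(1/4)s^2 - (7/4)s - 3
Adding term by term: 2s^2 + 4s - 3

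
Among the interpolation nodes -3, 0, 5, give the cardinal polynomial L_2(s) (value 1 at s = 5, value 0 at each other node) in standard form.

L_2(s) = (s + 3)s / [(8)·(5)]
       = (s^2 + 3s) / (40)

L_2(s) = (1/40)s^2 + (3/40)s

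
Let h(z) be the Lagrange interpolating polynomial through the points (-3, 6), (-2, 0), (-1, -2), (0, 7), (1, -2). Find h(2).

Evaluate each Lagrange basis at z = 2:
L_0(2) = (4)·(3)·(2)·(1)/[(-1)·(-2)·(-3)·(-4)] = 1
L_1(2) = (5)·(3)·(2)·(1)/[(1)·(-1)·(-2)·(-3)] = -5
L_2(2) = (5)·(4)·(2)·(1)/[(2)·(1)·(-1)·(-2)] = 10
L_3(2) = (5)·(4)·(3)·(1)/[(3)·(2)·(1)·(-1)] = -10
L_4(2) = (5)·(4)·(3)·(2)/[(4)·(3)·(2)·(1)] = 5
Sum: 6·(1) + 0 + (-2)·(10) + 7·(-10) + (-2)·(5) = -94

-94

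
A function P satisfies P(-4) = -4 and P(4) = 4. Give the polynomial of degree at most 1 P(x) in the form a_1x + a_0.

P(x) = x

Build the Lagrange basis polynomials:
L_0(x) = (x - 4) / [-8] = -(1/8)x + 1/2
L_1(x) = (x + 4) / [8] = (1/8)x + 1/2
P(x) = (-4)·L_0 + 4·L_1
  (-4)·L_0(x) = (1/2)x - 2
  4·L_1(x) = (1/2)x + 2
Adding term by term: x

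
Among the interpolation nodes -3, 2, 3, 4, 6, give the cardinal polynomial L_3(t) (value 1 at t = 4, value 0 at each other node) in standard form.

L_3(t) = (t + 3)(t - 2)(t - 3)(t - 6) / [(7)·(2)·(1)·(-2)]
       = (t^4 - 8t^3 + 3t^2 + 72t - 108) / (-28)

L_3(t) = -(1/28)t^4 + (2/7)t^3 - (3/28)t^2 - (18/7)t + 27/7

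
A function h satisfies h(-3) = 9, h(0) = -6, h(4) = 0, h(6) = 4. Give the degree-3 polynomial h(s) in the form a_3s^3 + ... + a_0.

h(s) = -(71/756)s^3 + (773/756)s^2 - (137/126)s - 6

Build the Lagrange basis polynomials:
L_0(s) = s(s - 4)(s - 6) / [-189] = -(1/189)s^3 + (10/189)s^2 - (8/63)s
L_1(s) = (s + 3)(s - 4)(s - 6) / [72] = (1/72)s^3 - (7/72)s^2 - (1/12)s + 1
L_2(s) = (s + 3)s(s - 6) / [-56] = -(1/56)s^3 + (3/56)s^2 + (9/28)s
L_3(s) = (s + 3)s(s - 4) / [108] = (1/108)s^3 - (1/108)s^2 - (1/9)s
h(s) = 9·L_0 + (-6)·L_1 + 0·L_2 + 4·L_3
  9·L_0(s) = -(1/21)s^3 + (10/21)s^2 - (8/7)s
  (-6)·L_1(s) = -(1/12)s^3 + (7/12)s^2 + (1/2)s - 6
  0·L_2(s) = 0
  4·L_3(s) = (1/27)s^3 - (1/27)s^2 - (4/9)s
Adding term by term: -(71/756)s^3 + (773/756)s^2 - (137/126)s - 6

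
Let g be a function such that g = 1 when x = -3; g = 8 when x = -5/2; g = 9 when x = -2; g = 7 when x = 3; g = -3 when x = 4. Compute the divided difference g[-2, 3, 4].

g[-2,3] = (7 - 9) / (3 - (-2)) = -2/5
g[3,4] = (-3 - 7) / (4 - 3) = -10
g[-2,3,4] = (-10 - (-2/5)) / (4 - (-2)) = -8/5

-8/5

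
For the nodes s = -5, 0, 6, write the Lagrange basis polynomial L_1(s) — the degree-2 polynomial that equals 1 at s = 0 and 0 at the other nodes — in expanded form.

L_1(s) = (s + 5)(s - 6) / [(5)·(-6)]
       = (s^2 - s - 30) / (-30)

L_1(s) = -(1/30)s^2 + (1/30)s + 1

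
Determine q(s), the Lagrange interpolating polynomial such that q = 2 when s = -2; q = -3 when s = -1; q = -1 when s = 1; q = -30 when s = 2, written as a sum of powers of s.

L_0(s) = (s + 1)(s - 1)(s - 2) / [-12] = -(1/12)s^3 + (1/6)s^2 + (1/12)s - 1/6
L_1(s) = (s + 2)(s - 1)(s - 2) / [6] = (1/6)s^3 - (1/6)s^2 - (2/3)s + 2/3
L_2(s) = (s + 2)(s + 1)(s - 2) / [-6] = -(1/6)s^3 - (1/6)s^2 + (2/3)s + 2/3
L_3(s) = (s + 2)(s + 1)(s - 1) / [12] = (1/12)s^3 + (1/6)s^2 - (1/12)s - 1/6
q(s) = 2·L_0 + (-3)·L_1 + (-1)·L_2 + (-30)·L_3
  2·L_0(s) = -(1/6)s^3 + (1/3)s^2 + (1/6)s - 1/3
  (-3)·L_1(s) = -(1/2)s^3 + (1/2)s^2 + 2s - 2
  (-1)·L_2(s) = (1/6)s^3 + (1/6)s^2 - (2/3)s - 2/3
  (-30)·L_3(s) = -(5/2)s^3 - 5s^2 + (5/2)s + 5
Adding term by term: -3s^3 - 4s^2 + 4s + 2

q(s) = -3s^3 - 4s^2 + 4s + 2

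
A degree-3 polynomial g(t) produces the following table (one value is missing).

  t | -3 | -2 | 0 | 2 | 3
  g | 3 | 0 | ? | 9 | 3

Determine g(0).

57/10

The 4 known values determine g uniquely (degree ≤ 3).
Evaluate each Lagrange basis at t = 0:
L_0(0) = (2)·(-2)·(-3)/[(-1)·(-5)·(-6)] = -2/5
L_1(0) = (3)·(-2)·(-3)/[(1)·(-4)·(-5)] = 9/10
L_2(0) = (3)·(2)·(-3)/[(5)·(4)·(-1)] = 9/10
L_3(0) = (3)·(2)·(-2)/[(6)·(5)·(1)] = -2/5
Sum: 3·(-2/5) + 0 + 9·(9/10) + 3·(-2/5) = 57/10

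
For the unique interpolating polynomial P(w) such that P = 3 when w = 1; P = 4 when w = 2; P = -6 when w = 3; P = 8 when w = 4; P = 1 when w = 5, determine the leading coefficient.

The leading coefficient equals the top divided difference P[1,2,3,4,5].
P[1,2] = (4 - 3) / (2 - 1) = 1
P[2,3] = (-6 - 4) / (3 - 2) = -10
P[3,4] = (8 - (-6)) / (4 - 3) = 14
P[4,5] = (1 - 8) / (5 - 4) = -7
P[1,2,3] = (-10 - 1) / (3 - 1) = -11/2
P[2,3,4] = (14 - (-10)) / (4 - 2) = 12
P[3,4,5] = (-7 - 14) / (5 - 3) = -21/2
P[1,2,3,4] = (12 - (-11/2)) / (4 - 1) = 35/6
P[2,3,4,5] = (-21/2 - 12) / (5 - 2) = -15/2
P[1,2,3,4,5] = (-15/2 - 35/6) / (5 - 1) = -10/3

-10/3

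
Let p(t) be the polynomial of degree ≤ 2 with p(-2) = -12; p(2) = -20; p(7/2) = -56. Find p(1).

-6

L_0(1) = (-1)·(-5/2)/[(-4)·(-11/2)] = 5/44
L_1(1) = (3)·(-5/2)/[(4)·(-3/2)] = 5/4
L_2(1) = (3)·(-1)/[(11/2)·(3/2)] = -4/11
Sum: (-12)·(5/44) + (-20)·(5/4) + (-56)·(-4/11) = -6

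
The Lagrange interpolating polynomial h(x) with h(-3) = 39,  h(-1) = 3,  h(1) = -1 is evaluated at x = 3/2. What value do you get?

3

Evaluate each Lagrange basis at x = 3/2:
L_0(3/2) = (5/2)·(1/2)/[(-2)·(-4)] = 5/32
L_1(3/2) = (9/2)·(1/2)/[(2)·(-2)] = -9/16
L_2(3/2) = (9/2)·(5/2)/[(4)·(2)] = 45/32
Sum: 39·(5/32) + 3·(-9/16) + (-1)·(45/32) = 3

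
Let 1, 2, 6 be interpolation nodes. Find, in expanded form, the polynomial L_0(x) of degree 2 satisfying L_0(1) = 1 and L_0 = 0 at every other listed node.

L_0(x) = (1/5)x^2 - (8/5)x + 12/5

L_0(x) = (x - 2)(x - 6) / [(-1)·(-5)]
       = (x^2 - 8x + 12) / (5)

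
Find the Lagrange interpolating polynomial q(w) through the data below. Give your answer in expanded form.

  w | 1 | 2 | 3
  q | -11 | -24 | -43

q(w) = -3w^2 - 4w - 4

Build the Lagrange basis polynomials:
L_0(w) = (w - 2)(w - 3) / [2] = (1/2)w^2 - (5/2)w + 3
L_1(w) = (w - 1)(w - 3) / [-1] = -w^2 + 4w - 3
L_2(w) = (w - 1)(w - 2) / [2] = (1/2)w^2 - (3/2)w + 1
q(w) = (-11)·L_0 + (-24)·L_1 + (-43)·L_2
  (-11)·L_0(w) = -(11/2)w^2 + (55/2)w - 33
  (-24)·L_1(w) = 24w^2 - 96w + 72
  (-43)·L_2(w) = -(43/2)w^2 + (129/2)w - 43
Adding term by term: -3w^2 - 4w - 4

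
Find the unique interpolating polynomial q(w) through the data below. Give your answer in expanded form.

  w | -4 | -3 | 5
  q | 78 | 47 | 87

q(w) = 4w^2 - 3w + 2

Build the Lagrange basis polynomials:
L_0(w) = (w + 3)(w - 5) / [9] = (1/9)w^2 - (2/9)w - 5/3
L_1(w) = (w + 4)(w - 5) / [-8] = -(1/8)w^2 + (1/8)w + 5/2
L_2(w) = (w + 4)(w + 3) / [72] = (1/72)w^2 + (7/72)w + 1/6
q(w) = 78·L_0 + 47·L_1 + 87·L_2
  78·L_0(w) = (26/3)w^2 - (52/3)w - 130
  47·L_1(w) = -(47/8)w^2 + (47/8)w + 235/2
  87·L_2(w) = (29/24)w^2 + (203/24)w + 29/2
Adding term by term: 4w^2 - 3w + 2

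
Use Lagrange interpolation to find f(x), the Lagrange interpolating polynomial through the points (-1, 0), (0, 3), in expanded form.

f(x) = 3x + 3

Build the Lagrange basis polynomials:
L_0(x) = x / [-1] = -x
L_1(x) = (x + 1) / [1] = x + 1
f(x) = 0·L_0 + 3·L_1
  0·L_0(x) = 0
  3·L_1(x) = 3x + 3
Adding term by term: 3x + 3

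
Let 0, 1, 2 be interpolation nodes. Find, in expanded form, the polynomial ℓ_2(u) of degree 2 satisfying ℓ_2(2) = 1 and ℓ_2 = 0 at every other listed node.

ℓ_2(u) = (1/2)u^2 - (1/2)u

ℓ_2(u) = u(u - 1) / [(2)·(1)]
       = (u^2 - u) / (2)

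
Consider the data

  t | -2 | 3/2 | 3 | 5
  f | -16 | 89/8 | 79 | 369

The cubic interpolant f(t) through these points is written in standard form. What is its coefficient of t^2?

Build the Lagrange basis polynomials:
L_0(t) = (t - 3/2)(t - 3)(t - 5) / [-245/2] = -(2/245)t^3 + (19/245)t^2 - (54/245)t + 9/49
L_1(t) = (t + 2)(t - 3)(t - 5) / [147/8] = (8/147)t^3 - (16/49)t^2 - (8/147)t + 80/49
L_2(t) = (t + 2)(t - 3/2)(t - 5) / [-15] = -(1/15)t^3 + (3/10)t^2 + (11/30)t - 1
L_3(t) = (t + 2)(t - 3/2)(t - 3) / [49] = (1/49)t^3 - (5/98)t^2 - (9/98)t + 9/49
f(t) = (-16)·L_0 + (89/8)·L_1 + 79·L_2 + 369·L_3
Only the coefficient of t^2 is needed; take it from each L_i and combine:
(-16)·(19/245) + (89/8)·(-16/49) + 79·(3/10) + 369·(-5/98) = 0

0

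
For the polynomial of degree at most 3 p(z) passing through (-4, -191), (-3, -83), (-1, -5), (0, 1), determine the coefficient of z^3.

The leading coefficient equals the top divided difference p[-4,-3,-1,0].
p[-4,-3] = (-83 - (-191)) / (-3 - (-4)) = 108
p[-3,-1] = (-5 - (-83)) / (-1 - (-3)) = 39
p[-1,0] = (1 - (-5)) / (0 - (-1)) = 6
p[-4,-3,-1] = (39 - 108) / (-1 - (-4)) = -23
p[-3,-1,0] = (6 - 39) / (0 - (-3)) = -11
p[-4,-3,-1,0] = (-11 - (-23)) / (0 - (-4)) = 3

3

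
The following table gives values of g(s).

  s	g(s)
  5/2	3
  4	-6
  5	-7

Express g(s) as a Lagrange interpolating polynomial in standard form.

g(s) = 2s^2 - 19s + 38

Build the Lagrange basis polynomials:
L_0(s) = (s - 4)(s - 5) / [15/4] = (4/15)s^2 - (12/5)s + 16/3
L_1(s) = (s - 5/2)(s - 5) / [-3/2] = -(2/3)s^2 + 5s - 25/3
L_2(s) = (s - 5/2)(s - 4) / [5/2] = (2/5)s^2 - (13/5)s + 4
g(s) = 3·L_0 + (-6)·L_1 + (-7)·L_2
  3·L_0(s) = (4/5)s^2 - (36/5)s + 16
  (-6)·L_1(s) = 4s^2 - 30s + 50
  (-7)·L_2(s) = -(14/5)s^2 + (91/5)s - 28
Adding term by term: 2s^2 - 19s + 38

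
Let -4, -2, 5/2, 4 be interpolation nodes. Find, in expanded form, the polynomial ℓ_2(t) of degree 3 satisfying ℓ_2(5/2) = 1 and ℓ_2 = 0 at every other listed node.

ℓ_2(t) = (t + 4)(t + 2)(t - 4) / [(13/2)·(9/2)·(-3/2)]
       = (t^3 + 2t^2 - 16t - 32) / (-351/8)

ℓ_2(t) = -(8/351)t^3 - (16/351)t^2 + (128/351)t + 256/351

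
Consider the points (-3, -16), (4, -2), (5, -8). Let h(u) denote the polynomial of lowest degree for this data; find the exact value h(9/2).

-19/4

Using Newton's divided-difference form:
h[-3,4] = (-2 - (-16)) / (4 - (-3)) = 2
h[4,5] = (-8 - (-2)) / (5 - 4) = -6
h[-3,4,5] = (-6 - 2) / (5 - (-3)) = -1
h(9/2) = -16 + 2·(15/2) + (-1)·(15/2)·(1/2) = -19/4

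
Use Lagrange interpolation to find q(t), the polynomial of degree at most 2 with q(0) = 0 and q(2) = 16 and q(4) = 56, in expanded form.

q(t) = 3t^2 + 2t

Build the Lagrange basis polynomials:
L_0(t) = (t - 2)(t - 4) / [8] = (1/8)t^2 - (3/4)t + 1
L_1(t) = t(t - 4) / [-4] = -(1/4)t^2 + t
L_2(t) = t(t - 2) / [8] = (1/8)t^2 - (1/4)t
q(t) = 0·L_0 + 16·L_1 + 56·L_2
  0·L_0(t) = 0
  16·L_1(t) = -4t^2 + 16t
  56·L_2(t) = 7t^2 - 14t
Adding term by term: 3t^2 + 2t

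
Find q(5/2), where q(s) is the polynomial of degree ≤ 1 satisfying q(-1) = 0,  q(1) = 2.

Evaluate each Lagrange basis at s = 5/2:
L_0(5/2) = (3/2)/[(-2)] = -3/4
L_1(5/2) = (7/2)/[(2)] = 7/4
Sum: 0 + 2·(7/4) = 7/2

7/2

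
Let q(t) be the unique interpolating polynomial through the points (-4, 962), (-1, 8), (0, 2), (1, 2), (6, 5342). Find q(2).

Using Newton's divided-difference form:
q[-4,-1] = (8 - 962) / (-1 - (-4)) = -318
q[-1,0] = (2 - 8) / (0 - (-1)) = -6
q[0,1] = (2 - 2) / (1 - 0) = 0
q[1,6] = (5342 - 2) / (6 - 1) = 1068
q[-4,-1,0] = (-6 - (-318)) / (0 - (-4)) = 78
q[-1,0,1] = (0 - (-6)) / (1 - (-1)) = 3
q[0,1,6] = (1068 - 0) / (6 - 0) = 178
q[-4,-1,0,1] = (3 - 78) / (1 - (-4)) = -15
q[-1,0,1,6] = (178 - 3) / (6 - (-1)) = 25
q[-4,-1,0,1,6] = (25 - (-15)) / (6 - (-4)) = 4
q(2) = 962 + (-318)·(6) + 78·(6)·(3) + (-15)·(6)·(3)·(2) + 4·(6)·(3)·(2)·(1) = 62

62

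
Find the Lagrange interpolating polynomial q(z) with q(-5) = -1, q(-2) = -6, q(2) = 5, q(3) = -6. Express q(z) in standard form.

q(z) = -(71/168)z^3 - (83/56)z^2 + (373/84)z + 38/7

Build the Lagrange basis polynomials:
L_0(z) = (z + 2)(z - 2)(z - 3) / [-168] = -(1/168)z^3 + (1/56)z^2 + (1/42)z - 1/14
L_1(z) = (z + 5)(z - 2)(z - 3) / [60] = (1/60)z^3 - (19/60)z + 1/2
L_2(z) = (z + 5)(z + 2)(z - 3) / [-28] = -(1/28)z^3 - (1/7)z^2 + (11/28)z + 15/14
L_3(z) = (z + 5)(z + 2)(z - 2) / [40] = (1/40)z^3 + (1/8)z^2 - (1/10)z - 1/2
q(z) = (-1)·L_0 + (-6)·L_1 + 5·L_2 + (-6)·L_3
  (-1)·L_0(z) = (1/168)z^3 - (1/56)z^2 - (1/42)z + 1/14
  (-6)·L_1(z) = -(1/10)z^3 + (19/10)z - 3
  5·L_2(z) = -(5/28)z^3 - (5/7)z^2 + (55/28)z + 75/14
  (-6)·L_3(z) = -(3/20)z^3 - (3/4)z^2 + (3/5)z + 3
Adding term by term: -(71/168)z^3 - (83/56)z^2 + (373/84)z + 38/7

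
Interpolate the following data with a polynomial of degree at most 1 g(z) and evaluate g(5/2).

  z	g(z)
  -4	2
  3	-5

-9/2

Evaluate each Lagrange basis at z = 5/2:
L_0(5/2) = (-1/2)/[(-7)] = 1/14
L_1(5/2) = (13/2)/[(7)] = 13/14
Sum: 2·(1/14) + (-5)·(13/14) = -9/2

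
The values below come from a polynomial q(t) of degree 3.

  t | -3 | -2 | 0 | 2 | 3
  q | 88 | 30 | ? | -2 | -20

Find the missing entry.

-2

The 4 known values determine q uniquely (degree ≤ 3).
Evaluate each Lagrange basis at t = 0:
L_0(0) = (2)·(-2)·(-3)/[(-1)·(-5)·(-6)] = -2/5
L_1(0) = (3)·(-2)·(-3)/[(1)·(-4)·(-5)] = 9/10
L_2(0) = (3)·(2)·(-3)/[(5)·(4)·(-1)] = 9/10
L_3(0) = (3)·(2)·(-2)/[(6)·(5)·(1)] = -2/5
Sum: 88·(-2/5) + 30·(9/10) + (-2)·(9/10) + (-20)·(-2/5) = -2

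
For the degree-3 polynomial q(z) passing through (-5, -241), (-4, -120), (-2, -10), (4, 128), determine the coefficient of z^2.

Build the Lagrange basis polynomials:
L_0(z) = (z + 4)(z + 2)(z - 4) / [-27] = -(1/27)z^3 - (2/27)z^2 + (16/27)z + 32/27
L_1(z) = (z + 5)(z + 2)(z - 4) / [16] = (1/16)z^3 + (3/16)z^2 - (9/8)z - 5/2
L_2(z) = (z + 5)(z + 4)(z - 4) / [-36] = -(1/36)z^3 - (5/36)z^2 + (4/9)z + 20/9
L_3(z) = (z + 5)(z + 4)(z + 2) / [432] = (1/432)z^3 + (11/432)z^2 + (19/216)z + 5/54
q(z) = (-241)·L_0 + (-120)·L_1 + (-10)·L_2 + 128·L_3
Only the coefficient of z^2 is needed; take it from each L_i and combine:
(-241)·(-2/27) + (-120)·(3/16) + (-10)·(-5/36) + 128·(11/432) = 0

0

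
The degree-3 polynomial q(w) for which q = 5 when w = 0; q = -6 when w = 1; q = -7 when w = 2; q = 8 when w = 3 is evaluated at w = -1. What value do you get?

Evaluate each Lagrange basis at w = -1:
L_0(-1) = (-2)·(-3)·(-4)/[(-1)·(-2)·(-3)] = 4
L_1(-1) = (-1)·(-3)·(-4)/[(1)·(-1)·(-2)] = -6
L_2(-1) = (-1)·(-2)·(-4)/[(2)·(1)·(-1)] = 4
L_3(-1) = (-1)·(-2)·(-3)/[(3)·(2)·(1)] = -1
Sum: 5·(4) + (-6)·(-6) + (-7)·(4) + 8·(-1) = 20

20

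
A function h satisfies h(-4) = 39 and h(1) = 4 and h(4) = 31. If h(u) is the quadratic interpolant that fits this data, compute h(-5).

L_0(-5) = (-6)·(-9)/[(-5)·(-8)] = 27/20
L_1(-5) = (-1)·(-9)/[(5)·(-3)] = -3/5
L_2(-5) = (-1)·(-6)/[(8)·(3)] = 1/4
Sum: 39·(27/20) + 4·(-3/5) + 31·(1/4) = 58

58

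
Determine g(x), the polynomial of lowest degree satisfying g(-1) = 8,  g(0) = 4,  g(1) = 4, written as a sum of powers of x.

Build the Lagrange basis polynomials:
L_0(x) = x(x - 1) / [2] = (1/2)x^2 - (1/2)x
L_1(x) = (x + 1)(x - 1) / [-1] = -x^2 + 1
L_2(x) = (x + 1)x / [2] = (1/2)x^2 + (1/2)x
g(x) = 8·L_0 + 4·L_1 + 4·L_2
  8·L_0(x) = 4x^2 - 4x
  4·L_1(x) = -4x^2 + 4
  4·L_2(x) = 2x^2 + 2x
Adding term by term: 2x^2 - 2x + 4

g(x) = 2x^2 - 2x + 4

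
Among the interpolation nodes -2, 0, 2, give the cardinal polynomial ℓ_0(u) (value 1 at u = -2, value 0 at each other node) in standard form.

ℓ_0(u) = u(u - 2) / [(-2)·(-4)]
       = (u^2 - 2u) / (8)

ℓ_0(u) = (1/8)u^2 - (1/4)u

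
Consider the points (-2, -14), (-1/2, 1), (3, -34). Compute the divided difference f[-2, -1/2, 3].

f[-2,-1/2] = (1 - (-14)) / (-1/2 - (-2)) = 10
f[-1/2,3] = (-34 - 1) / (3 - (-1/2)) = -10
f[-2,-1/2,3] = (-10 - 10) / (3 - (-2)) = -4

-4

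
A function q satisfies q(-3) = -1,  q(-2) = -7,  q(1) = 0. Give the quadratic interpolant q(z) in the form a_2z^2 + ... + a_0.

q(z) = (25/12)z^2 + (53/12)z - 13/2

Newton's divided differences:
q[-3,-2] = (-7 - (-1)) / (-2 - (-3)) = -6
q[-2,1] = (0 - (-7)) / (1 - (-2)) = 7/3
q[-3,-2,1] = (7/3 - (-6)) / (1 - (-3)) = 25/12
q(z) = -1 + (-6)·(z + 3) + (25/12)·(z + 3)(z + 2)
Expanding: q(z) = (25/12)z^2 + (53/12)z - 13/2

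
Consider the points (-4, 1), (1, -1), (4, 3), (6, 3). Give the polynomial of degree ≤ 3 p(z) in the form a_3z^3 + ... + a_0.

p(z) = -(29/600)z^3 + (53/200)z^2 + (307/300)z - 56/25

Newton's divided differences:
p[-4,1] = (-1 - 1) / (1 - (-4)) = -2/5
p[1,4] = (3 - (-1)) / (4 - 1) = 4/3
p[4,6] = (3 - 3) / (6 - 4) = 0
p[-4,1,4] = (4/3 - (-2/5)) / (4 - (-4)) = 13/60
p[1,4,6] = (0 - 4/3) / (6 - 1) = -4/15
p[-4,1,4,6] = (-4/15 - 13/60) / (6 - (-4)) = -29/600
p(z) = 1 + (-2/5)·(z + 4) + (13/60)·(z + 4)(z - 1) + (-29/600)·(z + 4)(z - 1)(z - 4)
Expanding: p(z) = -(29/600)z^3 + (53/200)z^2 + (307/300)z - 56/25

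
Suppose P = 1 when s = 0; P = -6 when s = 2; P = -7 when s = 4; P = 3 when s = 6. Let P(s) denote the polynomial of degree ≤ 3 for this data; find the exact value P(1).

-47/16

L_0(1) = (-1)·(-3)·(-5)/[(-2)·(-4)·(-6)] = 5/16
L_1(1) = (1)·(-3)·(-5)/[(2)·(-2)·(-4)] = 15/16
L_2(1) = (1)·(-1)·(-5)/[(4)·(2)·(-2)] = -5/16
L_3(1) = (1)·(-1)·(-3)/[(6)·(4)·(2)] = 1/16
Sum: 1·(5/16) + (-6)·(15/16) + (-7)·(-5/16) + 3·(1/16) = -47/16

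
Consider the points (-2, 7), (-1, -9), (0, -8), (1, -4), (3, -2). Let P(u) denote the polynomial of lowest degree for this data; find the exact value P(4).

Evaluate each Lagrange basis at u = 4:
L_0(4) = (5)·(4)·(3)·(1)/[(-1)·(-2)·(-3)·(-5)] = 2
L_1(4) = (6)·(4)·(3)·(1)/[(1)·(-1)·(-2)·(-4)] = -9
L_2(4) = (6)·(5)·(3)·(1)/[(2)·(1)·(-1)·(-3)] = 15
L_3(4) = (6)·(5)·(4)·(1)/[(3)·(2)·(1)·(-2)] = -10
L_4(4) = (6)·(5)·(4)·(3)/[(5)·(4)·(3)·(2)] = 3
Sum: 7·(2) + (-9)·(-9) + (-8)·(15) + (-4)·(-10) + (-2)·(3) = 9

9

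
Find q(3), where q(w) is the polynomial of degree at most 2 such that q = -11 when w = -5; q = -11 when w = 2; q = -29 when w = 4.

-19

Using Newton's divided-difference form:
q[-5,2] = (-11 - (-11)) / (2 - (-5)) = 0
q[2,4] = (-29 - (-11)) / (4 - 2) = -9
q[-5,2,4] = (-9 - 0) / (4 - (-5)) = -1
q(3) = -11 + 0·(8) + (-1)·(8)·(1) = -19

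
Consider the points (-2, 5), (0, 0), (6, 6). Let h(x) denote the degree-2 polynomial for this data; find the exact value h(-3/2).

Using Newton's divided-difference form:
h[-2,0] = (0 - 5) / (0 - (-2)) = -5/2
h[0,6] = (6 - 0) / (6 - 0) = 1
h[-2,0,6] = (1 - (-5/2)) / (6 - (-2)) = 7/16
h(-3/2) = 5 + (-5/2)·(1/2) + (7/16)·(1/2)·(-3/2) = 219/64

219/64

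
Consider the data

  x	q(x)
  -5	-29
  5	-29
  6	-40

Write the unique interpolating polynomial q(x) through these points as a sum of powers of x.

Newton's divided differences:
q[-5,5] = (-29 - (-29)) / (5 - (-5)) = 0
q[5,6] = (-40 - (-29)) / (6 - 5) = -11
q[-5,5,6] = (-11 - 0) / (6 - (-5)) = -1
q(x) = -29 + (-1)·(x + 5)(x - 5)
Expanding: q(x) = -x^2 - 4

q(x) = -x^2 - 4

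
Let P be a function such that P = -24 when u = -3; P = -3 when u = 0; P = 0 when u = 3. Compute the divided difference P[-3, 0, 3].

P[-3,0] = (-3 - (-24)) / (0 - (-3)) = 7
P[0,3] = (0 - (-3)) / (3 - 0) = 1
P[-3,0,3] = (1 - 7) / (3 - (-3)) = -1

-1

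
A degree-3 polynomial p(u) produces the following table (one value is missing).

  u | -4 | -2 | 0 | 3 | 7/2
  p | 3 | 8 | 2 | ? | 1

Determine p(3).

-129/88

The 4 known values determine p uniquely (degree ≤ 3).
L_0(3) = (5)·(3)·(-1/2)/[(-2)·(-4)·(-15/2)] = 1/8
L_1(3) = (7)·(3)·(-1/2)/[(2)·(-2)·(-11/2)] = -21/44
L_2(3) = (7)·(5)·(-1/2)/[(4)·(2)·(-7/2)] = 5/8
L_3(3) = (7)·(5)·(3)/[(15/2)·(11/2)·(7/2)] = 8/11
Sum: 3·(1/8) + 8·(-21/44) + 2·(5/8) + 1·(8/11) = -129/88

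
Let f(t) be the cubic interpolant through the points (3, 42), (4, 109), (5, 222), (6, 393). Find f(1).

-2

Evaluate each Lagrange basis at t = 1:
L_0(1) = (-3)·(-4)·(-5)/[(-1)·(-2)·(-3)] = 10
L_1(1) = (-2)·(-4)·(-5)/[(1)·(-1)·(-2)] = -20
L_2(1) = (-2)·(-3)·(-5)/[(2)·(1)·(-1)] = 15
L_3(1) = (-2)·(-3)·(-4)/[(3)·(2)·(1)] = -4
Sum: 42·(10) + 109·(-20) + 222·(15) + 393·(-4) = -2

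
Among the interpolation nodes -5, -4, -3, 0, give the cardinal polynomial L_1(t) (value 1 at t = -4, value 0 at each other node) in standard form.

L_1(t) = (1/4)t^3 + 2t^2 + (15/4)t

L_1(t) = (t + 5)(t + 3)t / [(1)·(-1)·(-4)]
       = (t^3 + 8t^2 + 15t) / (4)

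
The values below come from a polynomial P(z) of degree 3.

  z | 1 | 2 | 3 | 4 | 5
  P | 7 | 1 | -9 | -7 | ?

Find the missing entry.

23

The 4 known values determine P uniquely (degree ≤ 3).
Evaluate each Lagrange basis at z = 5:
L_0(5) = (3)·(2)·(1)/[(-1)·(-2)·(-3)] = -1
L_1(5) = (4)·(2)·(1)/[(1)·(-1)·(-2)] = 4
L_2(5) = (4)·(3)·(1)/[(2)·(1)·(-1)] = -6
L_3(5) = (4)·(3)·(2)/[(3)·(2)·(1)] = 4
Sum: 7·(-1) + 1·(4) + (-9)·(-6) + (-7)·(4) = 23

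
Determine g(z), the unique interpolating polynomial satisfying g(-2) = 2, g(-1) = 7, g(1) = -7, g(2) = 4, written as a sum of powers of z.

g(z) = (5/2)z^3 + z^2 - (19/2)z - 1

Newton's divided differences:
g[-2,-1] = (7 - 2) / (-1 - (-2)) = 5
g[-1,1] = (-7 - 7) / (1 - (-1)) = -7
g[1,2] = (4 - (-7)) / (2 - 1) = 11
g[-2,-1,1] = (-7 - 5) / (1 - (-2)) = -4
g[-1,1,2] = (11 - (-7)) / (2 - (-1)) = 6
g[-2,-1,1,2] = (6 - (-4)) / (2 - (-2)) = 5/2
g(z) = 2 + 5·(z + 2) + (-4)·(z + 2)(z + 1) + (5/2)·(z + 2)(z + 1)(z - 1)
Expanding: g(z) = (5/2)z^3 + z^2 - (19/2)z - 1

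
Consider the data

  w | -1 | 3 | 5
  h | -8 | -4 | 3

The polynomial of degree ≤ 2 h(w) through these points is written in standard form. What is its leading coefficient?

5/12

The leading coefficient equals the top divided difference h[-1,3,5].
h[-1,3] = (-4 - (-8)) / (3 - (-1)) = 1
h[3,5] = (3 - (-4)) / (5 - 3) = 7/2
h[-1,3,5] = (7/2 - 1) / (5 - (-1)) = 5/12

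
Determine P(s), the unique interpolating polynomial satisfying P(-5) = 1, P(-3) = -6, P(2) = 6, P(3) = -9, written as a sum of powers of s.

Newton's divided differences:
P[-5,-3] = (-6 - 1) / (-3 - (-5)) = -7/2
P[-3,2] = (6 - (-6)) / (2 - (-3)) = 12/5
P[2,3] = (-9 - 6) / (3 - 2) = -15
P[-5,-3,2] = (12/5 - (-7/2)) / (2 - (-5)) = 59/70
P[-3,2,3] = (-15 - 12/5) / (3 - (-3)) = -29/10
P[-5,-3,2,3] = (-29/10 - 59/70) / (3 - (-5)) = -131/280
P(s) = 1 + (-7/2)·(s + 5) + (59/70)·(s + 5)(s + 3) + (-131/280)·(s + 5)(s + 3)(s - 2)
Expanding: P(s) = -(131/280)s^3 - (55/28)s^2 + (1039/280)s + 285/28

P(s) = -(131/280)s^3 - (55/28)s^2 + (1039/280)s + 285/28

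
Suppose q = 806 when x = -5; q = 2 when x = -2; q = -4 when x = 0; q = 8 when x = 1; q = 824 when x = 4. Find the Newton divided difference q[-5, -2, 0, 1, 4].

q[-5,-2] = (2 - 806) / (-2 - (-5)) = -268
q[-2,0] = (-4 - 2) / (0 - (-2)) = -3
q[0,1] = (8 - (-4)) / (1 - 0) = 12
q[1,4] = (824 - 8) / (4 - 1) = 272
q[-5,-2,0] = (-3 - (-268)) / (0 - (-5)) = 53
q[-2,0,1] = (12 - (-3)) / (1 - (-2)) = 5
q[0,1,4] = (272 - 12) / (4 - 0) = 65
q[-5,-2,0,1] = (5 - 53) / (1 - (-5)) = -8
q[-2,0,1,4] = (65 - 5) / (4 - (-2)) = 10
q[-5,-2,0,1,4] = (10 - (-8)) / (4 - (-5)) = 2

2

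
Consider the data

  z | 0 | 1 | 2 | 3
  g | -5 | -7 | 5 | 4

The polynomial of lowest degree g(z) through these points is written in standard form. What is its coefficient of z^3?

-9/2

Build the Lagrange basis polynomials:
L_0(z) = (z - 1)(z - 2)(z - 3) / [-6] = -(1/6)z^3 + z^2 - (11/6)z + 1
L_1(z) = z(z - 2)(z - 3) / [2] = (1/2)z^3 - (5/2)z^2 + 3z
L_2(z) = z(z - 1)(z - 3) / [-2] = -(1/2)z^3 + 2z^2 - (3/2)z
L_3(z) = z(z - 1)(z - 2) / [6] = (1/6)z^3 - (1/2)z^2 + (1/3)z
g(z) = (-5)·L_0 + (-7)·L_1 + 5·L_2 + 4·L_3
Only the coefficient of z^3 is needed; take it from each L_i and combine:
(-5)·(-1/6) + (-7)·(1/2) + 5·(-1/2) + 4·(1/6) = -9/2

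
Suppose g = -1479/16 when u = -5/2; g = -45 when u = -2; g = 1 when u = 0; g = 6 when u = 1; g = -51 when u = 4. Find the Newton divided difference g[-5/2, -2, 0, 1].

13/2

g[-5/2,-2] = (-45 - (-1479/16)) / (-2 - (-5/2)) = 759/8
g[-2,0] = (1 - (-45)) / (0 - (-2)) = 23
g[0,1] = (6 - 1) / (1 - 0) = 5
g[-5/2,-2,0] = (23 - 759/8) / (0 - (-5/2)) = -115/4
g[-2,0,1] = (5 - 23) / (1 - (-2)) = -6
g[-5/2,-2,0,1] = (-6 - (-115/4)) / (1 - (-5/2)) = 13/2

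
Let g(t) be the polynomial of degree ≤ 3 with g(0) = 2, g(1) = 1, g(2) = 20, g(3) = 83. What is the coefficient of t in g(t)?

-3

Build the Lagrange basis polynomials:
L_0(t) = (t - 1)(t - 2)(t - 3) / [-6] = -(1/6)t^3 + t^2 - (11/6)t + 1
L_1(t) = t(t - 2)(t - 3) / [2] = (1/2)t^3 - (5/2)t^2 + 3t
L_2(t) = t(t - 1)(t - 3) / [-2] = -(1/2)t^3 + 2t^2 - (3/2)t
L_3(t) = t(t - 1)(t - 2) / [6] = (1/6)t^3 - (1/2)t^2 + (1/3)t
g(t) = 2·L_0 + 1·L_1 + 20·L_2 + 83·L_3
Only the coefficient of t is needed; take it from each L_i and combine:
2·(-11/6) + 1·(3) + 20·(-3/2) + 83·(1/3) = -3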